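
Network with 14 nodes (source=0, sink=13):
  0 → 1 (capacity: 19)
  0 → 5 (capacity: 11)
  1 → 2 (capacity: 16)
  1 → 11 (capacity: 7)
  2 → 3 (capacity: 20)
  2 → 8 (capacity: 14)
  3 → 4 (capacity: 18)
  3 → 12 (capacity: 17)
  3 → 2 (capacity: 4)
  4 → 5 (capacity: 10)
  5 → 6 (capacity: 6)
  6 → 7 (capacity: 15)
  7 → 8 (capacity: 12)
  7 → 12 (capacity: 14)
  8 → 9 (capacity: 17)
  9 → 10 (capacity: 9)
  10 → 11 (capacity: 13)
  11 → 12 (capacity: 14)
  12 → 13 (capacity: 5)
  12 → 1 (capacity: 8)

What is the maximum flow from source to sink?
Maximum flow = 5

Max flow: 5

Flow assignment:
  0 → 5: 5/11
  1 → 2: 8/16
  2 → 3: 8/20
  3 → 4: 1/18
  3 → 12: 7/17
  4 → 5: 1/10
  5 → 6: 6/6
  6 → 7: 6/15
  7 → 12: 6/14
  12 → 13: 5/5
  12 → 1: 8/8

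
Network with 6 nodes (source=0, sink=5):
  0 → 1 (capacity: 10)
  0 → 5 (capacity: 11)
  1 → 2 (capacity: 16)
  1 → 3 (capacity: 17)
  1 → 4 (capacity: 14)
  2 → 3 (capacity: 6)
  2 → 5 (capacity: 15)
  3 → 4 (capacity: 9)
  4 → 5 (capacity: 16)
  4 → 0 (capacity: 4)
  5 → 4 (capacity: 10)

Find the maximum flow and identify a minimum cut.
Max flow = 21, Min cut edges: (0,1), (0,5)

Maximum flow: 21
Minimum cut: (0,1), (0,5)
Partition: S = [0], T = [1, 2, 3, 4, 5]

Max-flow min-cut theorem verified: both equal 21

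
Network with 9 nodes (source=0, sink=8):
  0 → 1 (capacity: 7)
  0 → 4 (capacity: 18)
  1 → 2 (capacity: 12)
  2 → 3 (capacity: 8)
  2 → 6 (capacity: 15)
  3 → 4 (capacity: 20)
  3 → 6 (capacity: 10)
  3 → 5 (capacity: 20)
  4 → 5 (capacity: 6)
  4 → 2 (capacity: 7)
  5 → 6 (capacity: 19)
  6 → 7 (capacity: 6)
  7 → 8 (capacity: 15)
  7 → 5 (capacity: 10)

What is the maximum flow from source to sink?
Maximum flow = 6

Max flow: 6

Flow assignment:
  0 → 4: 6/18
  4 → 5: 6/6
  5 → 6: 6/19
  6 → 7: 6/6
  7 → 8: 6/15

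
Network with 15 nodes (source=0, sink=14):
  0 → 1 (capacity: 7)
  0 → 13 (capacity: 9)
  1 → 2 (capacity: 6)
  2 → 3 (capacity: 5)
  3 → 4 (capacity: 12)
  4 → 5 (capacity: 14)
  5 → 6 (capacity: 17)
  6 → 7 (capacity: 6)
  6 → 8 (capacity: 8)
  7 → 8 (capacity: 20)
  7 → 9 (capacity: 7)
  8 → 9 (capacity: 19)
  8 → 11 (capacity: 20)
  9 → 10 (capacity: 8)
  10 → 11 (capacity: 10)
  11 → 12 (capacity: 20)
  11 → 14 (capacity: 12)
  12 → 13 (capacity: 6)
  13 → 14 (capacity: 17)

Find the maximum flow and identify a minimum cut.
Max flow = 14, Min cut edges: (0,13), (2,3)

Maximum flow: 14
Minimum cut: (0,13), (2,3)
Partition: S = [0, 1, 2], T = [3, 4, 5, 6, 7, 8, 9, 10, 11, 12, 13, 14]

Max-flow min-cut theorem verified: both equal 14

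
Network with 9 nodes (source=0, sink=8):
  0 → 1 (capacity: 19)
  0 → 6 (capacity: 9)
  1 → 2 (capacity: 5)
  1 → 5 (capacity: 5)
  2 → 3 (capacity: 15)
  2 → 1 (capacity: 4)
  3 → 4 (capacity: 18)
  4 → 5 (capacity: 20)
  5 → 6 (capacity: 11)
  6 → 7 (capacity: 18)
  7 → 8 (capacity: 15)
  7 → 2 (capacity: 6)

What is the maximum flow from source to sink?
Maximum flow = 15

Max flow: 15

Flow assignment:
  0 → 1: 10/19
  0 → 6: 5/9
  1 → 2: 5/5
  1 → 5: 5/5
  2 → 3: 5/15
  3 → 4: 5/18
  4 → 5: 5/20
  5 → 6: 10/11
  6 → 7: 15/18
  7 → 8: 15/15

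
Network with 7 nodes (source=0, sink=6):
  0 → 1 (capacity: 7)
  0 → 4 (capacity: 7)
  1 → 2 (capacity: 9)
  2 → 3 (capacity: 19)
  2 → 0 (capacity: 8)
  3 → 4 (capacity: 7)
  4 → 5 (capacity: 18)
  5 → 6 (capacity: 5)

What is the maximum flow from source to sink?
Maximum flow = 5

Max flow: 5

Flow assignment:
  0 → 1: 7/7
  1 → 2: 7/9
  2 → 3: 5/19
  2 → 0: 2/8
  3 → 4: 5/7
  4 → 5: 5/18
  5 → 6: 5/5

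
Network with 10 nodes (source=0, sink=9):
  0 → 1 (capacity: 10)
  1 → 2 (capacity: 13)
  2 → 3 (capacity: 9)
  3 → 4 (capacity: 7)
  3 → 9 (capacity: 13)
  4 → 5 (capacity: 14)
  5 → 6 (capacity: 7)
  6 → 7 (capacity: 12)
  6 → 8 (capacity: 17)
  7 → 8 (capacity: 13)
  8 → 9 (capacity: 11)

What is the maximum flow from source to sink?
Maximum flow = 9

Max flow: 9

Flow assignment:
  0 → 1: 9/10
  1 → 2: 9/13
  2 → 3: 9/9
  3 → 9: 9/13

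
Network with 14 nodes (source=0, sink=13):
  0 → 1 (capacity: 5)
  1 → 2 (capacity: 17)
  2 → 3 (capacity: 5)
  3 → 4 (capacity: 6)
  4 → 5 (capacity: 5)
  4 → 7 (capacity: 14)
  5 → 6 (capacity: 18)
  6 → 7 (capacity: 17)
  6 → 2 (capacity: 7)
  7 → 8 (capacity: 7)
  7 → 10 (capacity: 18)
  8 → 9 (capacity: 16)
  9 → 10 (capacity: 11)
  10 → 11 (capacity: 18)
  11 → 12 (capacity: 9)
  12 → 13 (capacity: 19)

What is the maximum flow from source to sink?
Maximum flow = 5

Max flow: 5

Flow assignment:
  0 → 1: 5/5
  1 → 2: 5/17
  2 → 3: 5/5
  3 → 4: 5/6
  4 → 7: 5/14
  7 → 10: 5/18
  10 → 11: 5/18
  11 → 12: 5/9
  12 → 13: 5/19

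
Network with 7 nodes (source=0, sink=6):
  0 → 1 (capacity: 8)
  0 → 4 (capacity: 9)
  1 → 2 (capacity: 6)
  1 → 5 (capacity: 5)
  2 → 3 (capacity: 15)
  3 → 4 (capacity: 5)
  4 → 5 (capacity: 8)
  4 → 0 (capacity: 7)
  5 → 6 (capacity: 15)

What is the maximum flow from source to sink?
Maximum flow = 13

Max flow: 13

Flow assignment:
  0 → 1: 8/8
  0 → 4: 5/9
  1 → 2: 3/6
  1 → 5: 5/5
  2 → 3: 3/15
  3 → 4: 3/5
  4 → 5: 8/8
  5 → 6: 13/15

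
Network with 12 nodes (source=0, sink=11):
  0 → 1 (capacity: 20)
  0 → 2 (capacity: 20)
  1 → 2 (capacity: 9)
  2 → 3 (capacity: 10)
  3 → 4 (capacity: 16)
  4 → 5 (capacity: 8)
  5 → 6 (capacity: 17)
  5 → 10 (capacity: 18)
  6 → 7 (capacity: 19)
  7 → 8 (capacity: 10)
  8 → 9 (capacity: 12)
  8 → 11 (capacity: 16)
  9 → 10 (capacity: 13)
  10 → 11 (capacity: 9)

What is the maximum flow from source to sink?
Maximum flow = 8

Max flow: 8

Flow assignment:
  0 → 1: 8/20
  1 → 2: 8/9
  2 → 3: 8/10
  3 → 4: 8/16
  4 → 5: 8/8
  5 → 10: 8/18
  10 → 11: 8/9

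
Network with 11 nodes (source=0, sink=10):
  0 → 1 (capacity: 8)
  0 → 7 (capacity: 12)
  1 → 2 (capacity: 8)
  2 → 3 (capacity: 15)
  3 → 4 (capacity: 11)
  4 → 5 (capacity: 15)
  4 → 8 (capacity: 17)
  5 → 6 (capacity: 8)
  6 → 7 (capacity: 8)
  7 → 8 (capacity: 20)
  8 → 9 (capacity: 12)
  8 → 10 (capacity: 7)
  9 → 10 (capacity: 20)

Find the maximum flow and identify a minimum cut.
Max flow = 19, Min cut edges: (8,9), (8,10)

Maximum flow: 19
Minimum cut: (8,9), (8,10)
Partition: S = [0, 1, 2, 3, 4, 5, 6, 7, 8], T = [9, 10]

Max-flow min-cut theorem verified: both equal 19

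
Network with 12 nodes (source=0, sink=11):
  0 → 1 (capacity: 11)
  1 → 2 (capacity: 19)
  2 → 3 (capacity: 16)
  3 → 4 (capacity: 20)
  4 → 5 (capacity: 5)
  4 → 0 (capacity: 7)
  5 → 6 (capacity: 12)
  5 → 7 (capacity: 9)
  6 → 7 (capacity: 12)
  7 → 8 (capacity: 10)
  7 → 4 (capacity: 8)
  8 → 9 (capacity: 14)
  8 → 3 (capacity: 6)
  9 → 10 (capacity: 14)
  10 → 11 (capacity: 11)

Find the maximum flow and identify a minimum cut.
Max flow = 5, Min cut edges: (4,5)

Maximum flow: 5
Minimum cut: (4,5)
Partition: S = [0, 1, 2, 3, 4], T = [5, 6, 7, 8, 9, 10, 11]

Max-flow min-cut theorem verified: both equal 5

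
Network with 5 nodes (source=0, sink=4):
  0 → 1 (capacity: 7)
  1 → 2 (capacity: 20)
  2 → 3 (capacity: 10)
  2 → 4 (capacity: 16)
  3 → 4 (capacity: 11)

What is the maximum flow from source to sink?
Maximum flow = 7

Max flow: 7

Flow assignment:
  0 → 1: 7/7
  1 → 2: 7/20
  2 → 4: 7/16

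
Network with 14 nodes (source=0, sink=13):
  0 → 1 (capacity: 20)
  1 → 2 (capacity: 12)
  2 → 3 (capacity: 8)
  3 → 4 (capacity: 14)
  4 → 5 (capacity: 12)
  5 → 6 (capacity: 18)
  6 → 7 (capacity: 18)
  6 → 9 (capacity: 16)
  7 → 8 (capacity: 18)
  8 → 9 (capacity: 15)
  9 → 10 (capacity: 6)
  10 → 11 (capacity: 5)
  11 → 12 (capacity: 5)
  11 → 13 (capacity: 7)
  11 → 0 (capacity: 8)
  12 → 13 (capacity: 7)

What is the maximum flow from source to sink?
Maximum flow = 5

Max flow: 5

Flow assignment:
  0 → 1: 5/20
  1 → 2: 5/12
  2 → 3: 5/8
  3 → 4: 5/14
  4 → 5: 5/12
  5 → 6: 5/18
  6 → 9: 5/16
  9 → 10: 5/6
  10 → 11: 5/5
  11 → 13: 5/7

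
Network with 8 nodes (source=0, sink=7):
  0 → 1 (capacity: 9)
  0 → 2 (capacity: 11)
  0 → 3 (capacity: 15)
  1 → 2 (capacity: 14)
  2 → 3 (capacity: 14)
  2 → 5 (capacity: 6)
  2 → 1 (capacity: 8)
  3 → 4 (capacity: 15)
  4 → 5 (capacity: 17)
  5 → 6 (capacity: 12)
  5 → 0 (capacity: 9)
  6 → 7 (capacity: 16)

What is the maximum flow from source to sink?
Maximum flow = 12

Max flow: 12

Flow assignment:
  0 → 1: 6/9
  0 → 3: 15/15
  1 → 2: 6/14
  2 → 5: 6/6
  3 → 4: 15/15
  4 → 5: 15/17
  5 → 6: 12/12
  5 → 0: 9/9
  6 → 7: 12/16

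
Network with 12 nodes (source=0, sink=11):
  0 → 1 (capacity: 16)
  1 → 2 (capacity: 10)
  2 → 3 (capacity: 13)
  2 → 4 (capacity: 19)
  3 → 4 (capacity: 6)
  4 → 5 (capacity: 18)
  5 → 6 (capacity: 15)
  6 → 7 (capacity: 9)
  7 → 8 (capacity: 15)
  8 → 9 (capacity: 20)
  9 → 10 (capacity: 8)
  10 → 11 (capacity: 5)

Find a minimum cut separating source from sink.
Min cut value = 5, edges: (10,11)

Min cut value: 5
Partition: S = [0, 1, 2, 3, 4, 5, 6, 7, 8, 9, 10], T = [11]
Cut edges: (10,11)

By max-flow min-cut theorem, max flow = min cut = 5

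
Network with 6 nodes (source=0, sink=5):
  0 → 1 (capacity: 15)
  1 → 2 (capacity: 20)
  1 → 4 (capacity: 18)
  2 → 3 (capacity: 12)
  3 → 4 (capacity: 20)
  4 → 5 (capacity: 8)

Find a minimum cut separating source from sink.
Min cut value = 8, edges: (4,5)

Min cut value: 8
Partition: S = [0, 1, 2, 3, 4], T = [5]
Cut edges: (4,5)

By max-flow min-cut theorem, max flow = min cut = 8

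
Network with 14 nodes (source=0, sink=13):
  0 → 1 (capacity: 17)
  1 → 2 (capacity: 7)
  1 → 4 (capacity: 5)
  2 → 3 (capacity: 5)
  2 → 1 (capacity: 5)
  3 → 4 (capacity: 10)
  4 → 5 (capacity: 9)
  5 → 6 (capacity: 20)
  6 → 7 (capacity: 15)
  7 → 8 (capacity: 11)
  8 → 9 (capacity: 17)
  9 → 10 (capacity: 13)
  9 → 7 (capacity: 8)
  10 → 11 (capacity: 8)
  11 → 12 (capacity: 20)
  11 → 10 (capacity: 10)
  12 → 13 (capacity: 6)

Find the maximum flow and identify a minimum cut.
Max flow = 6, Min cut edges: (12,13)

Maximum flow: 6
Minimum cut: (12,13)
Partition: S = [0, 1, 2, 3, 4, 5, 6, 7, 8, 9, 10, 11, 12], T = [13]

Max-flow min-cut theorem verified: both equal 6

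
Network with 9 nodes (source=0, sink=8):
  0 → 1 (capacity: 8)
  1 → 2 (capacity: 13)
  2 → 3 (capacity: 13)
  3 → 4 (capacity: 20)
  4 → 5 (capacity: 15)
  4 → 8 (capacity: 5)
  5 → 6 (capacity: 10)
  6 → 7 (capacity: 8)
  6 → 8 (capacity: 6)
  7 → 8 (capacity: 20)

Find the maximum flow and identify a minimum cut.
Max flow = 8, Min cut edges: (0,1)

Maximum flow: 8
Minimum cut: (0,1)
Partition: S = [0], T = [1, 2, 3, 4, 5, 6, 7, 8]

Max-flow min-cut theorem verified: both equal 8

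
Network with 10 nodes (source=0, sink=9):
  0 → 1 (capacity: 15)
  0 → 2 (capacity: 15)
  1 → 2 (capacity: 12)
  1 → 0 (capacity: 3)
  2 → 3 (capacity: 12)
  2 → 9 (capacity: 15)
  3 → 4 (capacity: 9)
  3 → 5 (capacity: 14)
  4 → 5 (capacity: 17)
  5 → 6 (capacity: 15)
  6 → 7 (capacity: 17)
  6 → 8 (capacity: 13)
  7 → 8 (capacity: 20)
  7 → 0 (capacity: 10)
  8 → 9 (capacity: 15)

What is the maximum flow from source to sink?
Maximum flow = 27

Max flow: 27

Flow assignment:
  0 → 1: 12/15
  0 → 2: 15/15
  1 → 2: 12/12
  2 → 3: 12/12
  2 → 9: 15/15
  3 → 5: 12/14
  5 → 6: 12/15
  6 → 8: 12/13
  8 → 9: 12/15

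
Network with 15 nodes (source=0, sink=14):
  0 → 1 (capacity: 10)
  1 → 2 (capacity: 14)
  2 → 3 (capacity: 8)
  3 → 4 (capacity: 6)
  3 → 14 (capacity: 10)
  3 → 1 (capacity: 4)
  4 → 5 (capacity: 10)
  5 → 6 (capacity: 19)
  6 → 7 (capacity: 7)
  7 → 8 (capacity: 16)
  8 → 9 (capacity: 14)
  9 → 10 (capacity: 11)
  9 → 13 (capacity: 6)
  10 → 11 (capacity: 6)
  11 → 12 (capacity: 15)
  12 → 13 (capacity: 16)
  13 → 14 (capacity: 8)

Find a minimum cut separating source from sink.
Min cut value = 8, edges: (2,3)

Min cut value: 8
Partition: S = [0, 1, 2], T = [3, 4, 5, 6, 7, 8, 9, 10, 11, 12, 13, 14]
Cut edges: (2,3)

By max-flow min-cut theorem, max flow = min cut = 8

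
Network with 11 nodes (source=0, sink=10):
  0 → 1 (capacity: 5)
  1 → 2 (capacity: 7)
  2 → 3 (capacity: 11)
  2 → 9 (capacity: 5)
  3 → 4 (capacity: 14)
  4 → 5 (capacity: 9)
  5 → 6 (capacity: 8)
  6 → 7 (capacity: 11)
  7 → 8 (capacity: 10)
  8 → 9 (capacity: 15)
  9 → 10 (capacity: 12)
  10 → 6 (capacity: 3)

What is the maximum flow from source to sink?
Maximum flow = 5

Max flow: 5

Flow assignment:
  0 → 1: 5/5
  1 → 2: 5/7
  2 → 9: 5/5
  9 → 10: 5/12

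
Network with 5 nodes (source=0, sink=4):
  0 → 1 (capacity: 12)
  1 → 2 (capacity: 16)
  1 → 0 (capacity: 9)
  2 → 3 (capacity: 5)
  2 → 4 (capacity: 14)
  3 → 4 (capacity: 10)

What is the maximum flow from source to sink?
Maximum flow = 12

Max flow: 12

Flow assignment:
  0 → 1: 12/12
  1 → 2: 12/16
  2 → 4: 12/14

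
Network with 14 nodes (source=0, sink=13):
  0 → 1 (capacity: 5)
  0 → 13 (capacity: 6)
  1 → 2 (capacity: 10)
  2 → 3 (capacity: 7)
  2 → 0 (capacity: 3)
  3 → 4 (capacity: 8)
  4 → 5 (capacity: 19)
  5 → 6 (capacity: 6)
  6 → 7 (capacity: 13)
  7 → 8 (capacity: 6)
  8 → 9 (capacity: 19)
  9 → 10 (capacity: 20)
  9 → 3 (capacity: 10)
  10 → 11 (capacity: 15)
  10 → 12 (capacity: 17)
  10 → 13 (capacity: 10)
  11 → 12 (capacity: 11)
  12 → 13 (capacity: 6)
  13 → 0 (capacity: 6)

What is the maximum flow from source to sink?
Maximum flow = 11

Max flow: 11

Flow assignment:
  0 → 1: 5/5
  0 → 13: 6/6
  1 → 2: 5/10
  2 → 3: 5/7
  3 → 4: 5/8
  4 → 5: 5/19
  5 → 6: 5/6
  6 → 7: 5/13
  7 → 8: 5/6
  8 → 9: 5/19
  9 → 10: 5/20
  10 → 13: 5/10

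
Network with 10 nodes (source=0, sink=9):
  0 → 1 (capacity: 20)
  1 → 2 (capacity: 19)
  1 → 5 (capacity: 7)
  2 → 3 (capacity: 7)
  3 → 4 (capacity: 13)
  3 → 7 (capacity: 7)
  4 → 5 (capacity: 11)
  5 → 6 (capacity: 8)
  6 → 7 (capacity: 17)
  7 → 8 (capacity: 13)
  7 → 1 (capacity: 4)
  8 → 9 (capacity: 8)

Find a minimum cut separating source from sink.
Min cut value = 8, edges: (8,9)

Min cut value: 8
Partition: S = [0, 1, 2, 3, 4, 5, 6, 7, 8], T = [9]
Cut edges: (8,9)

By max-flow min-cut theorem, max flow = min cut = 8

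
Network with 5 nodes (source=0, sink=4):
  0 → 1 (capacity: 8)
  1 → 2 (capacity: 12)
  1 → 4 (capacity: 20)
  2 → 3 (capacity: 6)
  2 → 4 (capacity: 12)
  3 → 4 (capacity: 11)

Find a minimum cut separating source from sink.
Min cut value = 8, edges: (0,1)

Min cut value: 8
Partition: S = [0], T = [1, 2, 3, 4]
Cut edges: (0,1)

By max-flow min-cut theorem, max flow = min cut = 8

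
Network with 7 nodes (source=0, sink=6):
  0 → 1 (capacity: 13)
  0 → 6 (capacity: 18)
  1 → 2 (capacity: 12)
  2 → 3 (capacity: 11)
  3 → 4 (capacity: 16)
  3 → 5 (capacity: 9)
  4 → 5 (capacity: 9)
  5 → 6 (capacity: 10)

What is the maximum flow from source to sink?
Maximum flow = 28

Max flow: 28

Flow assignment:
  0 → 1: 10/13
  0 → 6: 18/18
  1 → 2: 10/12
  2 → 3: 10/11
  3 → 4: 1/16
  3 → 5: 9/9
  4 → 5: 1/9
  5 → 6: 10/10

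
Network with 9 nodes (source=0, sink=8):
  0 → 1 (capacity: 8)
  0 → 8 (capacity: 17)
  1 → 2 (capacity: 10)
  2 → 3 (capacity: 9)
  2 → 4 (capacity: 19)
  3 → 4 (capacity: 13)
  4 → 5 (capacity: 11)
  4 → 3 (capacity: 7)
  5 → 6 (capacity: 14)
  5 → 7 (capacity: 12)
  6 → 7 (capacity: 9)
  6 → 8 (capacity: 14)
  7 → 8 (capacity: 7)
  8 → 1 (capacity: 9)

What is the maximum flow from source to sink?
Maximum flow = 25

Max flow: 25

Flow assignment:
  0 → 1: 8/8
  0 → 8: 17/17
  1 → 2: 8/10
  2 → 4: 8/19
  4 → 5: 8/11
  5 → 6: 8/14
  6 → 8: 8/14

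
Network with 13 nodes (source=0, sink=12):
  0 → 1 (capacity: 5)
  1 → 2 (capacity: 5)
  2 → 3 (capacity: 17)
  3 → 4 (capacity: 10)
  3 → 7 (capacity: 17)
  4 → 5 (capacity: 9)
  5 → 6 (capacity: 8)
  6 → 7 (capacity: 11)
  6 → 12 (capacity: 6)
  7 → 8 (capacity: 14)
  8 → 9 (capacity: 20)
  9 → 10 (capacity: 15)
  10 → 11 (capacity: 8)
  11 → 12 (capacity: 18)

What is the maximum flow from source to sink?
Maximum flow = 5

Max flow: 5

Flow assignment:
  0 → 1: 5/5
  1 → 2: 5/5
  2 → 3: 5/17
  3 → 4: 5/10
  4 → 5: 5/9
  5 → 6: 5/8
  6 → 12: 5/6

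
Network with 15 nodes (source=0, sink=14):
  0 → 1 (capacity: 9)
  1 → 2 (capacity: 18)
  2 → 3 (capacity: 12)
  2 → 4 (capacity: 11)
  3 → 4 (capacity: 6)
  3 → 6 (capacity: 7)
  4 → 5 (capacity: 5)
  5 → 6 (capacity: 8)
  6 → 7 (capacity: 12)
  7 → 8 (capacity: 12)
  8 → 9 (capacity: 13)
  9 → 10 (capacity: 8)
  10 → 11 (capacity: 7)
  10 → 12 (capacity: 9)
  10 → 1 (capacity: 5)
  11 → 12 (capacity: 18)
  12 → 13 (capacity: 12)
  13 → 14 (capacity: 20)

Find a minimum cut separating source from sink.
Min cut value = 8, edges: (9,10)

Min cut value: 8
Partition: S = [0, 1, 2, 3, 4, 5, 6, 7, 8, 9], T = [10, 11, 12, 13, 14]
Cut edges: (9,10)

By max-flow min-cut theorem, max flow = min cut = 8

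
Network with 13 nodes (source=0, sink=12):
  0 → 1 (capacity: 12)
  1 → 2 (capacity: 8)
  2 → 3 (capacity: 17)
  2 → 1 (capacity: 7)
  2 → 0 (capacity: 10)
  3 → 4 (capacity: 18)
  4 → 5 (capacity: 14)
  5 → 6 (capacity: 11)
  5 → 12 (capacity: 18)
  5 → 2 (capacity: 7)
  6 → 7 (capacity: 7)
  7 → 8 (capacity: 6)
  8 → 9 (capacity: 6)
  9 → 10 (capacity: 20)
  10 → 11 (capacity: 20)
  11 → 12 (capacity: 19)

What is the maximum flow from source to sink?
Maximum flow = 8

Max flow: 8

Flow assignment:
  0 → 1: 8/12
  1 → 2: 8/8
  2 → 3: 8/17
  3 → 4: 8/18
  4 → 5: 8/14
  5 → 12: 8/18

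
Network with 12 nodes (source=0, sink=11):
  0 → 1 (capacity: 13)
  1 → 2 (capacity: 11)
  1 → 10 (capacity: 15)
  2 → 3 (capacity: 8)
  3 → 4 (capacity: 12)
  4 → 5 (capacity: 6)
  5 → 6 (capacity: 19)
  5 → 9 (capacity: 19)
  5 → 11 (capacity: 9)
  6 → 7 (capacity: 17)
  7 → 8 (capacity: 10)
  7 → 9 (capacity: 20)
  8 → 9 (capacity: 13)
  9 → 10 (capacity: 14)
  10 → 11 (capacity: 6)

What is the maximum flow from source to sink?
Maximum flow = 12

Max flow: 12

Flow assignment:
  0 → 1: 12/13
  1 → 2: 6/11
  1 → 10: 6/15
  2 → 3: 6/8
  3 → 4: 6/12
  4 → 5: 6/6
  5 → 11: 6/9
  10 → 11: 6/6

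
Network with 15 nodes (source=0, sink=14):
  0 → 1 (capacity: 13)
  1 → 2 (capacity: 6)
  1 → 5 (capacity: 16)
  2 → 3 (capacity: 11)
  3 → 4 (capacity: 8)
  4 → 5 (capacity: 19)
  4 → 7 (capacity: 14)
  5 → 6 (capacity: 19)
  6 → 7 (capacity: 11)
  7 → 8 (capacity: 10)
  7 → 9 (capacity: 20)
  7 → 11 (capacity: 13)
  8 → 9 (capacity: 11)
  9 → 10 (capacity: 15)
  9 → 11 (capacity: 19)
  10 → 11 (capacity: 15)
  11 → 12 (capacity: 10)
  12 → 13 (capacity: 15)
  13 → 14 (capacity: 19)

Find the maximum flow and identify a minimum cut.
Max flow = 10, Min cut edges: (11,12)

Maximum flow: 10
Minimum cut: (11,12)
Partition: S = [0, 1, 2, 3, 4, 5, 6, 7, 8, 9, 10, 11], T = [12, 13, 14]

Max-flow min-cut theorem verified: both equal 10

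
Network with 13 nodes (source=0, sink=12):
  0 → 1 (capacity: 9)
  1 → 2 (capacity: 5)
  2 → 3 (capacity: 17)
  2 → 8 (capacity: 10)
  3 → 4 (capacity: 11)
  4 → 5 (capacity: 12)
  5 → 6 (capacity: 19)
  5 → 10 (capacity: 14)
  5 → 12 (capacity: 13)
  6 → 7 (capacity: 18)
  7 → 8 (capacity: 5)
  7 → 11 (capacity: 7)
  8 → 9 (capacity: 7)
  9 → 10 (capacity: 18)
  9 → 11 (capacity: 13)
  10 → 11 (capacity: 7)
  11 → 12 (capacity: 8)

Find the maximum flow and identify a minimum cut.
Max flow = 5, Min cut edges: (1,2)

Maximum flow: 5
Minimum cut: (1,2)
Partition: S = [0, 1], T = [2, 3, 4, 5, 6, 7, 8, 9, 10, 11, 12]

Max-flow min-cut theorem verified: both equal 5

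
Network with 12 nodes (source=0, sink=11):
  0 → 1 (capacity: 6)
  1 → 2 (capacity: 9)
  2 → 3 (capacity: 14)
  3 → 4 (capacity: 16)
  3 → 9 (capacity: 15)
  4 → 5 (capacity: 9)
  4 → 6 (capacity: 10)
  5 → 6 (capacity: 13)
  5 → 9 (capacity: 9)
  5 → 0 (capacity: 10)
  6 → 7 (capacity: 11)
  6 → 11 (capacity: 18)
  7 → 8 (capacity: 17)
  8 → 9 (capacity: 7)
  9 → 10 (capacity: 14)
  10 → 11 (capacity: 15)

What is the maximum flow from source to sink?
Maximum flow = 6

Max flow: 6

Flow assignment:
  0 → 1: 6/6
  1 → 2: 6/9
  2 → 3: 6/14
  3 → 4: 6/16
  4 → 6: 6/10
  6 → 11: 6/18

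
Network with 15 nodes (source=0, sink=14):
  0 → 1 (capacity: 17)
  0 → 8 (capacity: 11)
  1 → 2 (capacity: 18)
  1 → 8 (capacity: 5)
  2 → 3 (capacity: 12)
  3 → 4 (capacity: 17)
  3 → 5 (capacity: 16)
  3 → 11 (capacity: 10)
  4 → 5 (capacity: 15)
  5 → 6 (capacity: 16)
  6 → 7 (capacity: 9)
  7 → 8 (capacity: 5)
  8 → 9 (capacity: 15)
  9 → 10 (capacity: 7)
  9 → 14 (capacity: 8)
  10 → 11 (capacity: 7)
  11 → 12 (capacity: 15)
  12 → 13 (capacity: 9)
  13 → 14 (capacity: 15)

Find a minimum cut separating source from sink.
Min cut value = 17, edges: (9,14), (12,13)

Min cut value: 17
Partition: S = [0, 1, 2, 3, 4, 5, 6, 7, 8, 9, 10, 11, 12], T = [13, 14]
Cut edges: (9,14), (12,13)

By max-flow min-cut theorem, max flow = min cut = 17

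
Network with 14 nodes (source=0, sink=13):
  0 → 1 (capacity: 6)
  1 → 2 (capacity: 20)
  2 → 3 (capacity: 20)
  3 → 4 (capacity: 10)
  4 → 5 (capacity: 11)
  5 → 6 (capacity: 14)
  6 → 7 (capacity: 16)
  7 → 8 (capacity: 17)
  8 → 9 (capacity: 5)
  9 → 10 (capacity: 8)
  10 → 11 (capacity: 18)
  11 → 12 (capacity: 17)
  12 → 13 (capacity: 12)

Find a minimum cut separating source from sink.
Min cut value = 5, edges: (8,9)

Min cut value: 5
Partition: S = [0, 1, 2, 3, 4, 5, 6, 7, 8], T = [9, 10, 11, 12, 13]
Cut edges: (8,9)

By max-flow min-cut theorem, max flow = min cut = 5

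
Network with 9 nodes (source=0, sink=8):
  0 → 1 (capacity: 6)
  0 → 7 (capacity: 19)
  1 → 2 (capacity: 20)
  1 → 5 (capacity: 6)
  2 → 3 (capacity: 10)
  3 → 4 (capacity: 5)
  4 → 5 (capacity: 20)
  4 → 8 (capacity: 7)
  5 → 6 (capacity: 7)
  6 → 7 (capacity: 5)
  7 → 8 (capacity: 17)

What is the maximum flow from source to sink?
Maximum flow = 22

Max flow: 22

Flow assignment:
  0 → 1: 5/6
  0 → 7: 17/19
  1 → 2: 5/20
  2 → 3: 5/10
  3 → 4: 5/5
  4 → 8: 5/7
  7 → 8: 17/17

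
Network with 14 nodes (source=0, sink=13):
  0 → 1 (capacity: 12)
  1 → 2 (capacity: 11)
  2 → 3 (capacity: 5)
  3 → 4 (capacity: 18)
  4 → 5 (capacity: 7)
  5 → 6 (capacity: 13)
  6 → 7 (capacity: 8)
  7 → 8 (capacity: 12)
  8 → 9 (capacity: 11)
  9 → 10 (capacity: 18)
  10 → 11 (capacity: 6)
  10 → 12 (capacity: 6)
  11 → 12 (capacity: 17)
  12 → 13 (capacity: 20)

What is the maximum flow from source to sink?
Maximum flow = 5

Max flow: 5

Flow assignment:
  0 → 1: 5/12
  1 → 2: 5/11
  2 → 3: 5/5
  3 → 4: 5/18
  4 → 5: 5/7
  5 → 6: 5/13
  6 → 7: 5/8
  7 → 8: 5/12
  8 → 9: 5/11
  9 → 10: 5/18
  10 → 12: 5/6
  12 → 13: 5/20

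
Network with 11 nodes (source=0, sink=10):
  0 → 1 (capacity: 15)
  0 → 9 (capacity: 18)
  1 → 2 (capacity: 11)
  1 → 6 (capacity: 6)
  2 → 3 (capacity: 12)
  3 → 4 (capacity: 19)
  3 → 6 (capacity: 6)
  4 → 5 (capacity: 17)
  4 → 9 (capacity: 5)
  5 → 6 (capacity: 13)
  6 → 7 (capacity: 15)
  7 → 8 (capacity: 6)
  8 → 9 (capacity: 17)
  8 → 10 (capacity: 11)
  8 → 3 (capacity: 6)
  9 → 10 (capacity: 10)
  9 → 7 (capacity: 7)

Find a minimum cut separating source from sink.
Min cut value = 16, edges: (7,8), (9,10)

Min cut value: 16
Partition: S = [0, 1, 2, 3, 4, 5, 6, 7, 9], T = [8, 10]
Cut edges: (7,8), (9,10)

By max-flow min-cut theorem, max flow = min cut = 16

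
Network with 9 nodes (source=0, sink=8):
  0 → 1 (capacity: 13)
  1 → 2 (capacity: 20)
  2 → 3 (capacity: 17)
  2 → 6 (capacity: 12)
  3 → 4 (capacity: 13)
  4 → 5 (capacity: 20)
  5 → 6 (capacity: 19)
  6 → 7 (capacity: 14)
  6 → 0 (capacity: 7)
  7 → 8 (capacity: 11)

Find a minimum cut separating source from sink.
Min cut value = 11, edges: (7,8)

Min cut value: 11
Partition: S = [0, 1, 2, 3, 4, 5, 6, 7], T = [8]
Cut edges: (7,8)

By max-flow min-cut theorem, max flow = min cut = 11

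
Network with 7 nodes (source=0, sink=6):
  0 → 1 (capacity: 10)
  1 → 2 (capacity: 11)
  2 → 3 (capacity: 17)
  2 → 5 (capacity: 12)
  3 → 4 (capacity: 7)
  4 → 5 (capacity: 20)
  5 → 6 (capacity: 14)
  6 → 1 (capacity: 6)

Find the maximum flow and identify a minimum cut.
Max flow = 10, Min cut edges: (0,1)

Maximum flow: 10
Minimum cut: (0,1)
Partition: S = [0], T = [1, 2, 3, 4, 5, 6]

Max-flow min-cut theorem verified: both equal 10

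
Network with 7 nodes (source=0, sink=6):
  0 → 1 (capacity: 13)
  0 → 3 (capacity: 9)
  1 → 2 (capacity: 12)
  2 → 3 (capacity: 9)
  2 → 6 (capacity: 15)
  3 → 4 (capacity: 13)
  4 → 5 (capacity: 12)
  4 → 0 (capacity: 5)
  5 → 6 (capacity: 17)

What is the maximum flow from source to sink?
Maximum flow = 21

Max flow: 21

Flow assignment:
  0 → 1: 12/13
  0 → 3: 9/9
  1 → 2: 12/12
  2 → 6: 12/15
  3 → 4: 9/13
  4 → 5: 9/12
  5 → 6: 9/17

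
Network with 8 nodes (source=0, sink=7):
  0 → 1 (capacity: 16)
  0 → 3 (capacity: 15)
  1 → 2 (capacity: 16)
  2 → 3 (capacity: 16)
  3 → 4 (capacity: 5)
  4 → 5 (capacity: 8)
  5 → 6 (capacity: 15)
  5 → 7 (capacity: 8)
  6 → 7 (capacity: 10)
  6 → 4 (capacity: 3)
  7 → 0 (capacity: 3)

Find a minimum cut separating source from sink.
Min cut value = 5, edges: (3,4)

Min cut value: 5
Partition: S = [0, 1, 2, 3], T = [4, 5, 6, 7]
Cut edges: (3,4)

By max-flow min-cut theorem, max flow = min cut = 5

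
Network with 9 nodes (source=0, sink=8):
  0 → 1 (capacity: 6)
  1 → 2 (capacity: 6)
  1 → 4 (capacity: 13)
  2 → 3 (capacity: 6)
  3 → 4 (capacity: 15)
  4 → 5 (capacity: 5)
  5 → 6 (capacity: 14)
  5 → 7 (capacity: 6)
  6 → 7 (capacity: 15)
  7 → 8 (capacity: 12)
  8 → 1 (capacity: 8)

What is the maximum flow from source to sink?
Maximum flow = 5

Max flow: 5

Flow assignment:
  0 → 1: 5/6
  1 → 4: 5/13
  4 → 5: 5/5
  5 → 7: 5/6
  7 → 8: 5/12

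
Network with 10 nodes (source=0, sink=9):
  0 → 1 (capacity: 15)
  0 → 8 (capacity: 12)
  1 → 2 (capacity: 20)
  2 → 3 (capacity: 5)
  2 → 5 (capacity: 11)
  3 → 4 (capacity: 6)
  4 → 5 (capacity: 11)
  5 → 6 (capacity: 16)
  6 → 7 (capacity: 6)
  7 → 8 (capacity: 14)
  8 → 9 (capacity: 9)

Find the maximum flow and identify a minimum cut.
Max flow = 9, Min cut edges: (8,9)

Maximum flow: 9
Minimum cut: (8,9)
Partition: S = [0, 1, 2, 3, 4, 5, 6, 7, 8], T = [9]

Max-flow min-cut theorem verified: both equal 9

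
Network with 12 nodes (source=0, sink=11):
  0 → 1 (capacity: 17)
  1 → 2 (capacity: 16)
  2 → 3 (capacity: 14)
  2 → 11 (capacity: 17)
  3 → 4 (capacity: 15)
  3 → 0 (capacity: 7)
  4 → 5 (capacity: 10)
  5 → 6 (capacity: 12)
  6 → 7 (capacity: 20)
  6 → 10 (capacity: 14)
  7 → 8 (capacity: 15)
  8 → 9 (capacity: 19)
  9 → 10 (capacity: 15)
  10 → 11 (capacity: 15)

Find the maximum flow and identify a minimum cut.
Max flow = 16, Min cut edges: (1,2)

Maximum flow: 16
Minimum cut: (1,2)
Partition: S = [0, 1], T = [2, 3, 4, 5, 6, 7, 8, 9, 10, 11]

Max-flow min-cut theorem verified: both equal 16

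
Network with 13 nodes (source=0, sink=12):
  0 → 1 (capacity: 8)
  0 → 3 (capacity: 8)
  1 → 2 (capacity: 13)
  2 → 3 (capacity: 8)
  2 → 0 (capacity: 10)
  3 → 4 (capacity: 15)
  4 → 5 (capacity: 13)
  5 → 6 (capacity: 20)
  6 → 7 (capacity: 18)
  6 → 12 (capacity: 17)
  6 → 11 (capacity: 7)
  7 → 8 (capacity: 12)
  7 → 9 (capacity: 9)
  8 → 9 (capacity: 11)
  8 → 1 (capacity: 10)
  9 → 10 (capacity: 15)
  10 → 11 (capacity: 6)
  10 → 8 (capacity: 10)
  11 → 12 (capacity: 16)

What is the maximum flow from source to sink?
Maximum flow = 13

Max flow: 13

Flow assignment:
  0 → 1: 7/8
  0 → 3: 6/8
  1 → 2: 7/13
  2 → 3: 7/8
  3 → 4: 13/15
  4 → 5: 13/13
  5 → 6: 13/20
  6 → 12: 13/17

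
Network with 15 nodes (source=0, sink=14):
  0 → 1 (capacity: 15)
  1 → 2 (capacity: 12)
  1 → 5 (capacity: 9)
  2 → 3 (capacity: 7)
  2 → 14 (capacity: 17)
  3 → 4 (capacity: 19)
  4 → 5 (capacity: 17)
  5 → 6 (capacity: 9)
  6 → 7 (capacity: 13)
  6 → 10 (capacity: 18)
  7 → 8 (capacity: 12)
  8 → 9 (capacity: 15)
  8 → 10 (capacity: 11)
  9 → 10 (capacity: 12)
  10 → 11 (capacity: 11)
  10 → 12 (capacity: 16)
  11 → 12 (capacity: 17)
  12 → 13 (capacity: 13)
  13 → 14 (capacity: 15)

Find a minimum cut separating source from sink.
Min cut value = 15, edges: (0,1)

Min cut value: 15
Partition: S = [0], T = [1, 2, 3, 4, 5, 6, 7, 8, 9, 10, 11, 12, 13, 14]
Cut edges: (0,1)

By max-flow min-cut theorem, max flow = min cut = 15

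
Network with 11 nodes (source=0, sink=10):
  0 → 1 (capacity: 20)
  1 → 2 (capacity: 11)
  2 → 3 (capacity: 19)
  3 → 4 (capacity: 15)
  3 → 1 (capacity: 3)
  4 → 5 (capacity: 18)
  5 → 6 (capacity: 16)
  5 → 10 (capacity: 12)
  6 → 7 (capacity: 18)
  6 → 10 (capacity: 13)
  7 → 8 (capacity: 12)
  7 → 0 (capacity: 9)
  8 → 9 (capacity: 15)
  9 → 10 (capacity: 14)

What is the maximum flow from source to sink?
Maximum flow = 11

Max flow: 11

Flow assignment:
  0 → 1: 11/20
  1 → 2: 11/11
  2 → 3: 11/19
  3 → 4: 11/15
  4 → 5: 11/18
  5 → 10: 11/12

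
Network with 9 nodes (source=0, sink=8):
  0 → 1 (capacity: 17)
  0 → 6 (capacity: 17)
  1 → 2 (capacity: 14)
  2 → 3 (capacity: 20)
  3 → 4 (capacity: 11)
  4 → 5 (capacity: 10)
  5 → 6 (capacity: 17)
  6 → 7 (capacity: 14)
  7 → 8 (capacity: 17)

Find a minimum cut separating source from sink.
Min cut value = 14, edges: (6,7)

Min cut value: 14
Partition: S = [0, 1, 2, 3, 4, 5, 6], T = [7, 8]
Cut edges: (6,7)

By max-flow min-cut theorem, max flow = min cut = 14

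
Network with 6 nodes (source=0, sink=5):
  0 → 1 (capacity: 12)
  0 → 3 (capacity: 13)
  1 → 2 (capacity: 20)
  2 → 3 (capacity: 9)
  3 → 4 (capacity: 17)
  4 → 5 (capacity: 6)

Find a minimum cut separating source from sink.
Min cut value = 6, edges: (4,5)

Min cut value: 6
Partition: S = [0, 1, 2, 3, 4], T = [5]
Cut edges: (4,5)

By max-flow min-cut theorem, max flow = min cut = 6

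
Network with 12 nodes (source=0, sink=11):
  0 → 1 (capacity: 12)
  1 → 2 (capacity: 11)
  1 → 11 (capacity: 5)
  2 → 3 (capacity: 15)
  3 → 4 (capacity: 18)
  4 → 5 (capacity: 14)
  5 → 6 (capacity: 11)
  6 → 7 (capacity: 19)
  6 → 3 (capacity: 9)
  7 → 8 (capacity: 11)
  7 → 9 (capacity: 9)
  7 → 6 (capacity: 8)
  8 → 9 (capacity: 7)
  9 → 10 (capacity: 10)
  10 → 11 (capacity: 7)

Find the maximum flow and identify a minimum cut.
Max flow = 12, Min cut edges: (1,11), (10,11)

Maximum flow: 12
Minimum cut: (1,11), (10,11)
Partition: S = [0, 1, 2, 3, 4, 5, 6, 7, 8, 9, 10], T = [11]

Max-flow min-cut theorem verified: both equal 12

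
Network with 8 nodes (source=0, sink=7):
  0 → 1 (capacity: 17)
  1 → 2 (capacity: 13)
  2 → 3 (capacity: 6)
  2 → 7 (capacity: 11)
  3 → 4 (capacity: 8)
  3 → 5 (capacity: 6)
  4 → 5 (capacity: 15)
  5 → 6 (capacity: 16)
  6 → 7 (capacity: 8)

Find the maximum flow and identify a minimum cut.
Max flow = 13, Min cut edges: (1,2)

Maximum flow: 13
Minimum cut: (1,2)
Partition: S = [0, 1], T = [2, 3, 4, 5, 6, 7]

Max-flow min-cut theorem verified: both equal 13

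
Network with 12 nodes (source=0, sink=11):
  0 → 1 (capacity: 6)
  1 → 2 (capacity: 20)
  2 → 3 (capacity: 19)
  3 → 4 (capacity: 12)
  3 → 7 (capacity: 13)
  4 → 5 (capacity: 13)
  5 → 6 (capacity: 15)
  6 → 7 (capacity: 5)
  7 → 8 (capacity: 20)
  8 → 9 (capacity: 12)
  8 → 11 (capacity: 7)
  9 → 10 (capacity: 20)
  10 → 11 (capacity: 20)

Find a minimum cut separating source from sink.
Min cut value = 6, edges: (0,1)

Min cut value: 6
Partition: S = [0], T = [1, 2, 3, 4, 5, 6, 7, 8, 9, 10, 11]
Cut edges: (0,1)

By max-flow min-cut theorem, max flow = min cut = 6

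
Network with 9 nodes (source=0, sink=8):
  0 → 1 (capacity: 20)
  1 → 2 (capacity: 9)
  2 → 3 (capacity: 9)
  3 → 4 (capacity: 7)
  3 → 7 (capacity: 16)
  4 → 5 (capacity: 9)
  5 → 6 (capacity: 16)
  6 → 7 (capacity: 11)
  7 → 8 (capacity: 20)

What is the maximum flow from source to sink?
Maximum flow = 9

Max flow: 9

Flow assignment:
  0 → 1: 9/20
  1 → 2: 9/9
  2 → 3: 9/9
  3 → 7: 9/16
  7 → 8: 9/20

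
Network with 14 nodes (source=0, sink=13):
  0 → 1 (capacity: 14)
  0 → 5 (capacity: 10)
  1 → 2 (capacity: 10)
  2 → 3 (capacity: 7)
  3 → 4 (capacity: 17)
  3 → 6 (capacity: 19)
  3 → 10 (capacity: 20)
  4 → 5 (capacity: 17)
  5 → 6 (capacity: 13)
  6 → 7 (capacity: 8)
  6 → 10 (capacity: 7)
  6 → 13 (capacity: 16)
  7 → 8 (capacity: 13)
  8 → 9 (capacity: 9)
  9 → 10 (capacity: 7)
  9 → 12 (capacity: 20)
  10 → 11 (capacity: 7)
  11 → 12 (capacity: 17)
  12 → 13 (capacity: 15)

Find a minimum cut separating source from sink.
Min cut value = 17, edges: (0,5), (2,3)

Min cut value: 17
Partition: S = [0, 1, 2], T = [3, 4, 5, 6, 7, 8, 9, 10, 11, 12, 13]
Cut edges: (0,5), (2,3)

By max-flow min-cut theorem, max flow = min cut = 17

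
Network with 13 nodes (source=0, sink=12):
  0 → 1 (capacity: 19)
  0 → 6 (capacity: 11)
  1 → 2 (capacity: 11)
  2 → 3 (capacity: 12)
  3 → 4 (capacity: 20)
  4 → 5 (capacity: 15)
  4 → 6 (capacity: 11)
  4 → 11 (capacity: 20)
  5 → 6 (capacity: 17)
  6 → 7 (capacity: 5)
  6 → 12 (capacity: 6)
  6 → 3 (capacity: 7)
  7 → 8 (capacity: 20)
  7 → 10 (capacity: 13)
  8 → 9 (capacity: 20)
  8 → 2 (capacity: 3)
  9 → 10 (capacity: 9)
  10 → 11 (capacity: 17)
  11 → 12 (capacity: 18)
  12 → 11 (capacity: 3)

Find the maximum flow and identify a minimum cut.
Max flow = 22, Min cut edges: (0,6), (1,2)

Maximum flow: 22
Minimum cut: (0,6), (1,2)
Partition: S = [0, 1], T = [2, 3, 4, 5, 6, 7, 8, 9, 10, 11, 12]

Max-flow min-cut theorem verified: both equal 22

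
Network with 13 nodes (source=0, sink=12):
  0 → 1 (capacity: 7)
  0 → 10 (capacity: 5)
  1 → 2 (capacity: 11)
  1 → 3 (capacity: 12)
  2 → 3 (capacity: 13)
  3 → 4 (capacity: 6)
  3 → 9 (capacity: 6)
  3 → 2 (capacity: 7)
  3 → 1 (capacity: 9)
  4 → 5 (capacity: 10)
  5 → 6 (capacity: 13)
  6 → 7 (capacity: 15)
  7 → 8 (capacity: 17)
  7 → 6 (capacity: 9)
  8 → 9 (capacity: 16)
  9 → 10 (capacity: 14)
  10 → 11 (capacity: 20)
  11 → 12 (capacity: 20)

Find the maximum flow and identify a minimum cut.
Max flow = 12, Min cut edges: (0,1), (0,10)

Maximum flow: 12
Minimum cut: (0,1), (0,10)
Partition: S = [0], T = [1, 2, 3, 4, 5, 6, 7, 8, 9, 10, 11, 12]

Max-flow min-cut theorem verified: both equal 12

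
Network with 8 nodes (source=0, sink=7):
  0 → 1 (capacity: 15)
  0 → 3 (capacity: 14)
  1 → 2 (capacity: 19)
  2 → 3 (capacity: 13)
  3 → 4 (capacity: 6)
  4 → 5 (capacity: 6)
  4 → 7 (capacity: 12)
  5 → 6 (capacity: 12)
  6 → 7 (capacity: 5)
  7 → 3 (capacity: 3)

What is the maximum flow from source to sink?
Maximum flow = 6

Max flow: 6

Flow assignment:
  0 → 3: 6/14
  3 → 4: 6/6
  4 → 7: 6/12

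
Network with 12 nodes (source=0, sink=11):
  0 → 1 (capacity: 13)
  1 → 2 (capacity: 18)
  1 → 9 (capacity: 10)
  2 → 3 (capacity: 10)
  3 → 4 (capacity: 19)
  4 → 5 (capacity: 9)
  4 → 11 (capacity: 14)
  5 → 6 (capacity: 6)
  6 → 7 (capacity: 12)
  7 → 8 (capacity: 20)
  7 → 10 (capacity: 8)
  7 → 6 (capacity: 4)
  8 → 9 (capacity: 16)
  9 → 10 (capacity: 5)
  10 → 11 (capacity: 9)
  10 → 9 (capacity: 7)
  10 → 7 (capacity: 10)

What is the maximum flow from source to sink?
Maximum flow = 13

Max flow: 13

Flow assignment:
  0 → 1: 13/13
  1 → 2: 8/18
  1 → 9: 5/10
  2 → 3: 8/10
  3 → 4: 8/19
  4 → 11: 8/14
  9 → 10: 5/5
  10 → 11: 5/9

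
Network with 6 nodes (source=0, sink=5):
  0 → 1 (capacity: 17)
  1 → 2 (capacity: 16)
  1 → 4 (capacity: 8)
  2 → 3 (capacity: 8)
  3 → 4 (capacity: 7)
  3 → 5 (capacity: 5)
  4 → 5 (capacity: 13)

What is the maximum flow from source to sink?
Maximum flow = 16

Max flow: 16

Flow assignment:
  0 → 1: 16/17
  1 → 2: 8/16
  1 → 4: 8/8
  2 → 3: 8/8
  3 → 4: 3/7
  3 → 5: 5/5
  4 → 5: 11/13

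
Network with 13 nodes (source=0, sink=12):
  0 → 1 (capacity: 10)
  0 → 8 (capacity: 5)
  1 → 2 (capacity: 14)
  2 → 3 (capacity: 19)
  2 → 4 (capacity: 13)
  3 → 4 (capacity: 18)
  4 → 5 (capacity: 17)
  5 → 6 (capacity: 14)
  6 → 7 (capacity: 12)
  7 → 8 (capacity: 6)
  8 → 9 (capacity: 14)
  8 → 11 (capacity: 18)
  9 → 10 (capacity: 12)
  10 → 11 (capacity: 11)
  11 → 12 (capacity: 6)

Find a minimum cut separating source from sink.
Min cut value = 6, edges: (11,12)

Min cut value: 6
Partition: S = [0, 1, 2, 3, 4, 5, 6, 7, 8, 9, 10, 11], T = [12]
Cut edges: (11,12)

By max-flow min-cut theorem, max flow = min cut = 6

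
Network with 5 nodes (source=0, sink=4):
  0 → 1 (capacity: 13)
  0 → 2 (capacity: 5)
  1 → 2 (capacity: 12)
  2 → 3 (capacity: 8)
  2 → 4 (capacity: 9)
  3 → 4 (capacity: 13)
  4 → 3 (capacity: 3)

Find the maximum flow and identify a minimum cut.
Max flow = 17, Min cut edges: (2,3), (2,4)

Maximum flow: 17
Minimum cut: (2,3), (2,4)
Partition: S = [0, 1, 2], T = [3, 4]

Max-flow min-cut theorem verified: both equal 17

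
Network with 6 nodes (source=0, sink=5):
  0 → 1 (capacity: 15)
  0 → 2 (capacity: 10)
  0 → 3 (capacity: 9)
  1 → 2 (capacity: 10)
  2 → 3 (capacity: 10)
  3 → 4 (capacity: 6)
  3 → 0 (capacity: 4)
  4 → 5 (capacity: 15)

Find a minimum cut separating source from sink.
Min cut value = 6, edges: (3,4)

Min cut value: 6
Partition: S = [0, 1, 2, 3], T = [4, 5]
Cut edges: (3,4)

By max-flow min-cut theorem, max flow = min cut = 6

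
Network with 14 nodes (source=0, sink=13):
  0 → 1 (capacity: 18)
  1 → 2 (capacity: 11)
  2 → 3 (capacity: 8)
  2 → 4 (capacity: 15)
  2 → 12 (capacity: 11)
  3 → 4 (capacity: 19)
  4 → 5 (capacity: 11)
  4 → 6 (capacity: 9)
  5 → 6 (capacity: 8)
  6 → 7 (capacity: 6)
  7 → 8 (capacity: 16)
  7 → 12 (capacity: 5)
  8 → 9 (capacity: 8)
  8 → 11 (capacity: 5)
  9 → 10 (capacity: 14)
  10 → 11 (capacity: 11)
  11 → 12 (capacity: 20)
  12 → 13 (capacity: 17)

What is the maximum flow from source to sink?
Maximum flow = 11

Max flow: 11

Flow assignment:
  0 → 1: 11/18
  1 → 2: 11/11
  2 → 12: 11/11
  12 → 13: 11/17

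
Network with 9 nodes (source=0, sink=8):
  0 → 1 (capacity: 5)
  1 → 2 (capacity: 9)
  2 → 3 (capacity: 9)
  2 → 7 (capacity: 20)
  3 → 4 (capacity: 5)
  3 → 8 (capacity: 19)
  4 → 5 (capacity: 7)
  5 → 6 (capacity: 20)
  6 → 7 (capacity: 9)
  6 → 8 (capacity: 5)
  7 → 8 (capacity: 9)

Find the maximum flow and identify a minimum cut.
Max flow = 5, Min cut edges: (0,1)

Maximum flow: 5
Minimum cut: (0,1)
Partition: S = [0], T = [1, 2, 3, 4, 5, 6, 7, 8]

Max-flow min-cut theorem verified: both equal 5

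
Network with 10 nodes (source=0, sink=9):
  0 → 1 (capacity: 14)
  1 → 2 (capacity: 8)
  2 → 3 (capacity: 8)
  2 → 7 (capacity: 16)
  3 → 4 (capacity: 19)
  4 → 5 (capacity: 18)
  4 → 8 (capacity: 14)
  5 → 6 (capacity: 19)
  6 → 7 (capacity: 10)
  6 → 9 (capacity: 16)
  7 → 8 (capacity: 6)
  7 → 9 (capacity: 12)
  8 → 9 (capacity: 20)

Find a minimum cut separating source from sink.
Min cut value = 8, edges: (1,2)

Min cut value: 8
Partition: S = [0, 1], T = [2, 3, 4, 5, 6, 7, 8, 9]
Cut edges: (1,2)

By max-flow min-cut theorem, max flow = min cut = 8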